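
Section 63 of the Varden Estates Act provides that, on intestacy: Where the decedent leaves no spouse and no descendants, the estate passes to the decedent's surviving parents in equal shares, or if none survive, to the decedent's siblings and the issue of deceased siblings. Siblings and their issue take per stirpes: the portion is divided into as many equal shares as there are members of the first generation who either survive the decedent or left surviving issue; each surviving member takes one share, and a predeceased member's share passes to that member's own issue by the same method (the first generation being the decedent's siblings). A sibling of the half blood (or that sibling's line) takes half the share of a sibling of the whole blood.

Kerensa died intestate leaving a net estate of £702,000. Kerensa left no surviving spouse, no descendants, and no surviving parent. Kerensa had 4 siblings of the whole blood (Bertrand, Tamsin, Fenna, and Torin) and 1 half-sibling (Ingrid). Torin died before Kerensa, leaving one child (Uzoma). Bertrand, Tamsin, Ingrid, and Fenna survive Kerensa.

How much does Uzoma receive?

Uzoma receives £156,000.

The entire £702,000 passes to the siblings and their issue.
Counting each half-blood sibling's line as half a unit, there are 9/2 units in £702,000, so one unit is £156,000. Whole-blood lines (Bertrand, Tamsin, Fenna, and Torin) take £156,000 each; half-blood lines (Ingrid) take £78,000 each.
Torin's share (£156,000) passes entirely to Uzoma.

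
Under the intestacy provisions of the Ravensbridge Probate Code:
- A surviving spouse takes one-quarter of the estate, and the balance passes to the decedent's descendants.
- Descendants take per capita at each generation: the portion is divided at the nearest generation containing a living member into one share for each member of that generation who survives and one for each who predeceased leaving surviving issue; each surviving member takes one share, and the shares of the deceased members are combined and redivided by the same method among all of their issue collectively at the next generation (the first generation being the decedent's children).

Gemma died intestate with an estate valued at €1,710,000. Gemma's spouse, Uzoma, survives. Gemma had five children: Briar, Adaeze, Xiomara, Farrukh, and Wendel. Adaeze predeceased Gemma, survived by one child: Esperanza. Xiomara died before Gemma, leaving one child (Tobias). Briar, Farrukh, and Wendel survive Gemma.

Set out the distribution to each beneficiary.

Uzoma: €427,500; Briar: €256,500; Esperanza: €256,500; Tobias: €256,500; Farrukh: €256,500; Wendel: €256,500

Uzoma takes one-quarter of €1,710,000 = €427,500. The remaining €1,282,500 passes to the descendants.
The descendants' portion (€1,282,500) is divided at the children's generation into 5 shares of €256,500. Briar, Farrukh, and Wendel each take €256,500. The 2 shares of the deceased (Adaeze and Xiomara) are combined into a pool of €513,000.
That pool (€513,000) is divided at the grandchildren's generation equally among Esperanza and Tobias: €256,500 each.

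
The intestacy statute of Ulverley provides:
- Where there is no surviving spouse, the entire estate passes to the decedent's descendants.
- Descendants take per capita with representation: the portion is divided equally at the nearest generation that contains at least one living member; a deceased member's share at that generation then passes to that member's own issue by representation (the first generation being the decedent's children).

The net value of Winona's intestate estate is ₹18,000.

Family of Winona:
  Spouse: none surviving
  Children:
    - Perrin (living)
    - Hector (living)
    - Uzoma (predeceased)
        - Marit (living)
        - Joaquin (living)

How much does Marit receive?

Marit receives ₹3,000.

The entire ₹18,000 passes to the descendants.
That amount (₹18,000) is divided into 3 shares of ₹6,000: Perrin and Hector each take ₹6,000; Uzoma's ₹6,000 share passes to Uzoma's issue.
Uzoma's share (₹6,000) is divided into 2 shares of ₹3,000: Marit and Joaquin each take ₹3,000.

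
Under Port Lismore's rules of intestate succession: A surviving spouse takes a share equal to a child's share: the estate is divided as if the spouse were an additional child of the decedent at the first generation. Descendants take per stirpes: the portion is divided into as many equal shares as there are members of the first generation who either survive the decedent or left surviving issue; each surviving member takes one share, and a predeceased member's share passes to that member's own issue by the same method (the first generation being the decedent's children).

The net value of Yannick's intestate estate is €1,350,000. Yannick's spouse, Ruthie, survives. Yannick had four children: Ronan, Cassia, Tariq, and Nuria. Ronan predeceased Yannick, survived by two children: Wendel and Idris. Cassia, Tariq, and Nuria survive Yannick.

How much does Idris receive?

The spouse counts as an additional share at the children's level, so there are 5 primary shares of €270,000. Ruthie takes one such share (€270,000).
The children's combined portion (€1,080,000) is divided into 4 shares of €270,000: Cassia, Tariq, and Nuria each take €270,000; Ronan's €270,000 share passes to Ronan's issue.
Ronan's share (€270,000) is divided into 2 shares of €135,000: Wendel and Idris each take €135,000.

Idris receives €135,000.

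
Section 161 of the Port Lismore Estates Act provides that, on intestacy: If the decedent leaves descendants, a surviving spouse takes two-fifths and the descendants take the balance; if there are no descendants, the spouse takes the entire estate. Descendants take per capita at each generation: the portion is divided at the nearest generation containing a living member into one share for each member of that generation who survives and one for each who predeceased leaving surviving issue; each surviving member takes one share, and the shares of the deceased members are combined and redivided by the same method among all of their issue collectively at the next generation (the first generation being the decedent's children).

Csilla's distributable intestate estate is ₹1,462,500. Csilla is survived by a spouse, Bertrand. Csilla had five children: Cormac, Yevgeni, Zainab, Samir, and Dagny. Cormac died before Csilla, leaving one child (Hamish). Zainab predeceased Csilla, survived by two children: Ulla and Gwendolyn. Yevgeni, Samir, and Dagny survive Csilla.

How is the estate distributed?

Bertrand takes two-fifths of ₹1,462,500 = ₹585,000. The remaining ₹877,500 passes to the descendants.
The descendants' portion (₹877,500) is divided at the children's generation into 5 shares of ₹175,500. Yevgeni, Samir, and Dagny each take ₹175,500. The 2 shares of the deceased (Cormac and Zainab) are combined into a pool of ₹351,000.
That pool (₹351,000) is divided at the grandchildren's generation equally among Hamish, Ulla, and Gwendolyn: ₹117,000 each.

Bertrand: ₹585,000; Hamish: ₹117,000; Yevgeni: ₹175,500; Ulla: ₹117,000; Gwendolyn: ₹117,000; Samir: ₹175,500; Dagny: ₹175,500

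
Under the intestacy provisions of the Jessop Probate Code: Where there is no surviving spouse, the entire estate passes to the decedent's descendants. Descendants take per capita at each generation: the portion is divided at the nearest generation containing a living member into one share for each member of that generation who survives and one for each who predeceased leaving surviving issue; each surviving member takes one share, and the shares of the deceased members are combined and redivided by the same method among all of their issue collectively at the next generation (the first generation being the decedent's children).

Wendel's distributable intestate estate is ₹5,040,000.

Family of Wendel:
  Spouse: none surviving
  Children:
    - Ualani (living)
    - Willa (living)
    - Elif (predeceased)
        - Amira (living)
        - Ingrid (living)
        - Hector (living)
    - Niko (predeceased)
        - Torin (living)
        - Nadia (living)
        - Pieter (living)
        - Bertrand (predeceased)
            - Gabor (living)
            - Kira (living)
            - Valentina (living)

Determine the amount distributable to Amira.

Amira receives ₹360,000.

The entire ₹5,040,000 passes to the descendants.
That amount (₹5,040,000) is divided at the children's generation into 4 shares of ₹1,260,000. Ualani and Willa each take ₹1,260,000. The 2 shares of the deceased (Elif and Niko) are combined into a pool of ₹2,520,000.
That pool (₹2,520,000) is divided at the grandchildren's generation into 7 shares of ₹360,000. Amira, Ingrid, Hector, Torin, Nadia, and Pieter each take ₹360,000. The remaining share for the deceased Bertrand (₹360,000) is carried to the next generation.
That pool (₹360,000) is divided at the great-grandchildren's generation equally among Gabor, Kira, and Valentina: ₹120,000 each.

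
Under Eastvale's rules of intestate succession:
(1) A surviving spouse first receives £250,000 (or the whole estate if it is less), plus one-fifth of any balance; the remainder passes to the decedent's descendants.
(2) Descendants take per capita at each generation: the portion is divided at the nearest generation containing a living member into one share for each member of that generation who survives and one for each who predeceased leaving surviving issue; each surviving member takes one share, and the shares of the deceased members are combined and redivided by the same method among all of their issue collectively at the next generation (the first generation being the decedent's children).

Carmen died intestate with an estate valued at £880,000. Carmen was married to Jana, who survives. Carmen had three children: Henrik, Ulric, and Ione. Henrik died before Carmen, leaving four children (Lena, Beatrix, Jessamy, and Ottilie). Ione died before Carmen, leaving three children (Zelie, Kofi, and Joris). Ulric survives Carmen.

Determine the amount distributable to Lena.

Lena receives £48,000.

Jana first takes £250,000, leaving a balance of £630,000. Jana then takes one-fifth of the balance (£126,000), for a total of £376,000. The remaining £504,000 passes to the descendants.
The descendants' portion (£504,000) is divided at the children's generation into 3 shares of £168,000. Ulric takes £168,000. The 2 shares of the deceased (Henrik and Ione) are combined into a pool of £336,000.
That pool (£336,000) is divided at the grandchildren's generation equally among Lena, Beatrix, Jessamy, Ottilie, Zelie, Kofi, and Joris: £48,000 each.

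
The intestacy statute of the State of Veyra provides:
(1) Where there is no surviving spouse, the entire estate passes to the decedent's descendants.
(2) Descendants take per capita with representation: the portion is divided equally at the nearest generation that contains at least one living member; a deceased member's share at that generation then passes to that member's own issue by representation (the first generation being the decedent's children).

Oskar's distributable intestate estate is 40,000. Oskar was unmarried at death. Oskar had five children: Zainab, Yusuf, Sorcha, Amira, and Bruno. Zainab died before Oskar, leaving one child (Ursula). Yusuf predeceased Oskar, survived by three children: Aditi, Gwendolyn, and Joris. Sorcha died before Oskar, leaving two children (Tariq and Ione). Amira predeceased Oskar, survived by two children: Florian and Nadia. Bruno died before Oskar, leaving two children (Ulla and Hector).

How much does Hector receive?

The entire 40,000 passes to the descendants.
No child survives, so the initial division is made at the grandchildren's generation.
That amount (40,000) is divided into 10 shares of 4,000: Ursula, Aditi, Gwendolyn, Joris, Tariq, Ione, Florian, Nadia, Ulla, and Hector each take 4,000.

Hector receives 4,000.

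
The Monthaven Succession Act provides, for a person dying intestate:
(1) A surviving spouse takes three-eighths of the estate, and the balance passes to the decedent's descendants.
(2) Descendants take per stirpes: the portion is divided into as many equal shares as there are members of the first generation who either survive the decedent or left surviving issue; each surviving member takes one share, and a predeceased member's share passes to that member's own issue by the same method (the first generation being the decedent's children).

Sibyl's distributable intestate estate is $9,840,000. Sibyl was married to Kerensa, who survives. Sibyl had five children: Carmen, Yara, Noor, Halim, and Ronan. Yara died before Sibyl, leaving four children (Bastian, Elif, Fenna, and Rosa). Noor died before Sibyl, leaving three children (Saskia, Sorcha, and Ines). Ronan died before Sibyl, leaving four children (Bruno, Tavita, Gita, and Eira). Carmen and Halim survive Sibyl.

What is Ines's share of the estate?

Kerensa takes three-eighths of $9,840,000 = $3,690,000. The remaining $6,150,000 passes to the descendants.
The descendants' portion ($6,150,000) is divided into 5 shares of $1,230,000: Carmen and Halim each take $1,230,000; Yara's $1,230,000 share passes to Yara's issue; Noor's $1,230,000 share passes to Noor's issue; Ronan's $1,230,000 share passes to Ronan's issue.
Yara's share ($1,230,000) is divided into 4 shares of $307,500: Bastian, Elif, Fenna, and Rosa each take $307,500.
Noor's share ($1,230,000) is divided into 3 shares of $410,000: Saskia, Sorcha, and Ines each take $410,000.
Ronan's share ($1,230,000) is divided into 4 shares of $307,500: Bruno, Tavita, Gita, and Eira each take $307,500.

Ines receives $410,000.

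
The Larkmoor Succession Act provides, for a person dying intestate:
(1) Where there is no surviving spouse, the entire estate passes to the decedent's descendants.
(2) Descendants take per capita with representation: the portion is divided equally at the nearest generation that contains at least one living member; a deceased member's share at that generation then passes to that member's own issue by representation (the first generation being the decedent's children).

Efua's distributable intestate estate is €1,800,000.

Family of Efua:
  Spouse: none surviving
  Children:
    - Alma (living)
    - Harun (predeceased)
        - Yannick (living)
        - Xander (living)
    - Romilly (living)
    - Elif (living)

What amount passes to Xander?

The entire €1,800,000 passes to the descendants.
That amount (€1,800,000) is divided into 4 shares of €450,000: Alma, Romilly, and Elif each take €450,000; Harun's €450,000 share passes to Harun's issue.
Harun's share (€450,000) is divided into 2 shares of €225,000: Yannick and Xander each take €225,000.

Xander receives €225,000.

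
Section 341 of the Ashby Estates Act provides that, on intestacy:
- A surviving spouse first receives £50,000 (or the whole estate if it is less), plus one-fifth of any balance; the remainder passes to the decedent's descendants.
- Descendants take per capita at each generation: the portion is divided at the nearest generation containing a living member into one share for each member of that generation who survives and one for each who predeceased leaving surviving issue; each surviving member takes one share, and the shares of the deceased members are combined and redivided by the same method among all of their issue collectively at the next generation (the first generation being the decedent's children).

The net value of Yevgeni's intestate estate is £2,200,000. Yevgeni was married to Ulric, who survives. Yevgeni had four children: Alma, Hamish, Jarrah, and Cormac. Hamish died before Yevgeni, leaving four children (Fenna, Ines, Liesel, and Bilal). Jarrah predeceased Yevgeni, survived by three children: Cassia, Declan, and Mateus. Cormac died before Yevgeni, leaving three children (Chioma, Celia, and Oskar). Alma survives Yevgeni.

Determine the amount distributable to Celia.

Ulric first takes £50,000, leaving a balance of £2,150,000. Ulric then takes one-fifth of the balance (£430,000), for a total of £480,000. The remaining £1,720,000 passes to the descendants.
The descendants' portion (£1,720,000) is divided at the children's generation into 4 shares of £430,000. Alma takes £430,000. The 3 shares of the deceased (Hamish, Jarrah, and Cormac) are combined into a pool of £1,290,000.
That pool (£1,290,000) is divided at the grandchildren's generation equally among Fenna, Ines, Liesel, Bilal, Cassia, Declan, Mateus, Chioma, Celia, and Oskar: £129,000 each.

Celia receives £129,000.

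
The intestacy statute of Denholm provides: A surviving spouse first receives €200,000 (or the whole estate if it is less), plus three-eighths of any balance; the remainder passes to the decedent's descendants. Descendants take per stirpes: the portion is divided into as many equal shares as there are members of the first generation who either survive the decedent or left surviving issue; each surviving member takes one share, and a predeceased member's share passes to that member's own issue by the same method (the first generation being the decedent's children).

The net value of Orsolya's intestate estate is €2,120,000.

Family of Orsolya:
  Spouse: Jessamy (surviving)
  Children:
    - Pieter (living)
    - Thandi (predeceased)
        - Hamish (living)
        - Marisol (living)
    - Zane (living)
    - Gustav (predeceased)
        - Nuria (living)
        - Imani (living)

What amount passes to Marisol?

Jessamy first takes €200,000, leaving a balance of €1,920,000. Jessamy then takes three-eighths of the balance (€720,000), for a total of €920,000. The remaining €1,200,000 passes to the descendants.
The descendants' portion (€1,200,000) is divided into 4 shares of €300,000: Pieter and Zane each take €300,000; Thandi's €300,000 share passes to Thandi's issue; Gustav's €300,000 share passes to Gustav's issue.
Thandi's share (€300,000) is divided into 2 shares of €150,000: Hamish and Marisol each take €150,000.
Gustav's share (€300,000) is divided into 2 shares of €150,000: Nuria and Imani each take €150,000.

Marisol receives €150,000.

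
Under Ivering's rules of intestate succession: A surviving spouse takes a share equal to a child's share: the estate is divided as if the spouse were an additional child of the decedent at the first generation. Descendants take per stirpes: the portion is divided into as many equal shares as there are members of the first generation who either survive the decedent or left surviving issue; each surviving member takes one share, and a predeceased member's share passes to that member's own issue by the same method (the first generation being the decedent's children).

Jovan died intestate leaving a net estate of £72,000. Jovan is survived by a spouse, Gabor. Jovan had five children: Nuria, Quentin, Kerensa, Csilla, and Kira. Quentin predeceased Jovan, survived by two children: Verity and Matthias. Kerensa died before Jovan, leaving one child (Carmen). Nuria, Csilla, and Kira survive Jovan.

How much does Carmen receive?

Carmen receives £12,000.

The spouse counts as an additional share at the children's level, so there are 6 primary shares of £12,000. Gabor takes one such share (£12,000).
The children's combined portion (£60,000) is divided into 5 shares of £12,000: Nuria, Csilla, and Kira each take £12,000; Quentin's £12,000 share passes to Quentin's issue; Kerensa's £12,000 share passes to Kerensa's issue.
Quentin's share (£12,000) is divided into 2 shares of £6,000: Verity and Matthias each take £6,000.
Kerensa's share (£12,000) passes entirely to Carmen.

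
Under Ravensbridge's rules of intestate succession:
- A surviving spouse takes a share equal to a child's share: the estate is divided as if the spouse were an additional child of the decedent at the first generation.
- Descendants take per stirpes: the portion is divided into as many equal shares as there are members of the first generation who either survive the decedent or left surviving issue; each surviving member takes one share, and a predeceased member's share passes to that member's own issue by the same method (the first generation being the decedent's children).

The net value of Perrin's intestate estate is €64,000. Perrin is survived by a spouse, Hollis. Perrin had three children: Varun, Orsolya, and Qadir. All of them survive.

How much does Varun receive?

The spouse counts as an additional share at the children's level, so there are 4 primary shares of €16,000. Hollis takes one such share (€16,000).
The children's combined portion (€48,000) is divided into 3 shares of €16,000: Varun, Orsolya, and Qadir each take €16,000.

Varun receives €16,000.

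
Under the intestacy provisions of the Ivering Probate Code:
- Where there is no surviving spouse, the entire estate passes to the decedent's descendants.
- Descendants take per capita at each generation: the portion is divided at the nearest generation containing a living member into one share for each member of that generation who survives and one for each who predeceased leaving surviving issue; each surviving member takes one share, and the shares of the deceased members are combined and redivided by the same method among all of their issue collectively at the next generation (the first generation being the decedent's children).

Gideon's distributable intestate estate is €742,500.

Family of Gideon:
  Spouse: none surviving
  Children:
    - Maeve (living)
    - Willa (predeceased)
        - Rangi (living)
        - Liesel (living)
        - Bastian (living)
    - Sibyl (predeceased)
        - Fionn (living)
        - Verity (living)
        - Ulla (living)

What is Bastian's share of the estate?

The entire €742,500 passes to the descendants.
That amount (€742,500) is divided at the children's generation into 3 shares of €247,500. Maeve takes €247,500. The 2 shares of the deceased (Willa and Sibyl) are combined into a pool of €495,000.
That pool (€495,000) is divided at the grandchildren's generation equally among Rangi, Liesel, Bastian, Fionn, Verity, and Ulla: €82,500 each.

Bastian receives €82,500.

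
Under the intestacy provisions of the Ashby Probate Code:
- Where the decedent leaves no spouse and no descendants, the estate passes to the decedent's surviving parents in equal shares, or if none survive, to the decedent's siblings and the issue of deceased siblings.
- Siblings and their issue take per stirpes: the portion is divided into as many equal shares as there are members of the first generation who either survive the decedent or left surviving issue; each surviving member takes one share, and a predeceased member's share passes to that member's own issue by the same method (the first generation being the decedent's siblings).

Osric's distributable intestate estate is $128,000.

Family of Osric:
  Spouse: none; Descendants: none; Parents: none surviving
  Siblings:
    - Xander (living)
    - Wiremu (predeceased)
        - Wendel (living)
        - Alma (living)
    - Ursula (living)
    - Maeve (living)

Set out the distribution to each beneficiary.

The entire $128,000 passes to the siblings and their issue.
That amount ($128,000) is divided into 4 shares of $32,000: Xander, Ursula, and Maeve each take $32,000; Wiremu's $32,000 share passes to Wiremu's issue.
Wiremu's share ($32,000) is divided into 2 shares of $16,000: Wendel and Alma each take $16,000.

Xander: $32,000; Wendel: $16,000; Alma: $16,000; Ursula: $32,000; Maeve: $32,000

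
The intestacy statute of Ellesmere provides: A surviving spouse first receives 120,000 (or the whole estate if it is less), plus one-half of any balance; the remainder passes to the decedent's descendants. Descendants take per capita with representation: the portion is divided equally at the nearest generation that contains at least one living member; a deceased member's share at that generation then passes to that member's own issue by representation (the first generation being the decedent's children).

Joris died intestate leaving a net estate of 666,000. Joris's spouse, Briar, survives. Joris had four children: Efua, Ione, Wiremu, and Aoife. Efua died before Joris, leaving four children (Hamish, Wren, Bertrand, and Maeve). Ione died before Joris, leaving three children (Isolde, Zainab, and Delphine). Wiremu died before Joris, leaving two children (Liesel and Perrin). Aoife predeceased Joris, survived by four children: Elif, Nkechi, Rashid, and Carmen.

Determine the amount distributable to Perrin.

Briar first takes 120,000, leaving a balance of 546,000. Briar then takes one-half of the balance (273,000), for a total of 393,000. The remaining 273,000 passes to the descendants.
No child survives, so the initial division is made at the grandchildren's generation.
The descendants' portion (273,000) is divided into 13 shares of 21,000: Hamish, Wren, Bertrand, Maeve, Isolde, Zainab, Delphine, Liesel, Perrin, Elif, Nkechi, Rashid, and Carmen each take 21,000.

Perrin receives 21,000.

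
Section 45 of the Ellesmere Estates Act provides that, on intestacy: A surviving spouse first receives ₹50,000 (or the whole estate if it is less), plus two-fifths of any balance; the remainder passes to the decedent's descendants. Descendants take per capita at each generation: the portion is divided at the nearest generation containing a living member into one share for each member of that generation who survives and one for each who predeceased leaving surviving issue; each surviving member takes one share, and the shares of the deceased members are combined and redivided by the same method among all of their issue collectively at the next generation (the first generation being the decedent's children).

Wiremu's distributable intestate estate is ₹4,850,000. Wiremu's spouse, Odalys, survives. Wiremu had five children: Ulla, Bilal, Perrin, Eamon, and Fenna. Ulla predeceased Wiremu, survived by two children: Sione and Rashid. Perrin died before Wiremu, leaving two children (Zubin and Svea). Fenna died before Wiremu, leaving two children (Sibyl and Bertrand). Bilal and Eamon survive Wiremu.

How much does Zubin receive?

Odalys first takes ₹50,000, leaving a balance of ₹4,800,000. Odalys then takes two-fifths of the balance (₹1,920,000), for a total of ₹1,970,000. The remaining ₹2,880,000 passes to the descendants.
The descendants' portion (₹2,880,000) is divided at the children's generation into 5 shares of ₹576,000. Bilal and Eamon each take ₹576,000. The 3 shares of the deceased (Ulla, Perrin, and Fenna) are combined into a pool of ₹1,728,000.
That pool (₹1,728,000) is divided at the grandchildren's generation equally among Sione, Rashid, Zubin, Svea, Sibyl, and Bertrand: ₹288,000 each.

Zubin receives ₹288,000.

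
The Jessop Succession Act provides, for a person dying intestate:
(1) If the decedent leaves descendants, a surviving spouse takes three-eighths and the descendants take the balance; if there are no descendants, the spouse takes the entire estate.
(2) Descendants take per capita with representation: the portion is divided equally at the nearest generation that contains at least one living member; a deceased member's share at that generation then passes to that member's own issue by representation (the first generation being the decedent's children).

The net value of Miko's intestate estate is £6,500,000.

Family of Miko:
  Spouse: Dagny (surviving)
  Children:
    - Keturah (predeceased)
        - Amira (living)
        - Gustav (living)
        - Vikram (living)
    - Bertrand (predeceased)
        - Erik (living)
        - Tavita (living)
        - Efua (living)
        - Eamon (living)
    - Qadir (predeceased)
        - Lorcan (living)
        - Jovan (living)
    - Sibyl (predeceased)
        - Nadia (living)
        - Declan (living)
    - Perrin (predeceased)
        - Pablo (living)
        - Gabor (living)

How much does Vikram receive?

Dagny takes three-eighths of £6,500,000 = £2,437,500. The remaining £4,062,500 passes to the descendants.
No child survives, so the initial division is made at the grandchildren's generation.
The descendants' portion (£4,062,500) is divided into 13 shares of £312,500: Amira, Gustav, Vikram, Erik, Tavita, Efua, Eamon, Lorcan, Jovan, Nadia, Declan, Pablo, and Gabor each take £312,500.

Vikram receives £312,500.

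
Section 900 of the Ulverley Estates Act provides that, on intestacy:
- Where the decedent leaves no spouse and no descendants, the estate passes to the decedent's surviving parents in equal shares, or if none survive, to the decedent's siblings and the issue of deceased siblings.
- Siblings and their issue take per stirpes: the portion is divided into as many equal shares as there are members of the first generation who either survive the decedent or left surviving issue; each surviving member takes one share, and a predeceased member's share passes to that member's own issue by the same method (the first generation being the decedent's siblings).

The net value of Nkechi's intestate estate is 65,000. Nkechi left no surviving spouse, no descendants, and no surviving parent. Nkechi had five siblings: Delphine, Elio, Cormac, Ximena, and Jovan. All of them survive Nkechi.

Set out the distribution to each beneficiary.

The entire 65,000 passes to the siblings and their issue.
That amount (65,000) is divided into 5 shares of 13,000: Delphine, Elio, Cormac, Ximena, and Jovan each take 13,000.

Delphine: 13,000; Elio: 13,000; Cormac: 13,000; Ximena: 13,000; Jovan: 13,000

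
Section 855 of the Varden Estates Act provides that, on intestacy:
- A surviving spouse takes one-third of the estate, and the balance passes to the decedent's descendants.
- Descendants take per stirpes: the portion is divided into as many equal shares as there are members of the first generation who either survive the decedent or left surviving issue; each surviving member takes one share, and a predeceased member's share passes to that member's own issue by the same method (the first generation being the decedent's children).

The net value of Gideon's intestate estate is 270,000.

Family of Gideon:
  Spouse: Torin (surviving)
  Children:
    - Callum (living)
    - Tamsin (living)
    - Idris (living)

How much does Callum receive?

Callum receives 60,000.

Torin takes one-third of 270,000 = 90,000. The remaining 180,000 passes to the descendants.
The descendants' portion (180,000) is divided into 3 shares of 60,000: Callum, Tamsin, and Idris each take 60,000.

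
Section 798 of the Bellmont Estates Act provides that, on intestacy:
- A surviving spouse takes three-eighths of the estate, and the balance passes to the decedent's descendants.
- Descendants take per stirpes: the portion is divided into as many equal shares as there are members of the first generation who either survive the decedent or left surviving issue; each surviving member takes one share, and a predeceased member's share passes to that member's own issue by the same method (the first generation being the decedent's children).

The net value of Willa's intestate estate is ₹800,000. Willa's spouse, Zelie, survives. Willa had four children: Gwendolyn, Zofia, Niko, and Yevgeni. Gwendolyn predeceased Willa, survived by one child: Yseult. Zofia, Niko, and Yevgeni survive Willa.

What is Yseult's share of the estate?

Yseult receives ₹125,000.

Zelie takes three-eighths of ₹800,000 = ₹300,000. The remaining ₹500,000 passes to the descendants.
The descendants' portion (₹500,000) is divided into 4 shares of ₹125,000: Zofia, Niko, and Yevgeni each take ₹125,000; Gwendolyn's ₹125,000 share passes to Gwendolyn's issue.
Gwendolyn's share (₹125,000) passes entirely to Yseult.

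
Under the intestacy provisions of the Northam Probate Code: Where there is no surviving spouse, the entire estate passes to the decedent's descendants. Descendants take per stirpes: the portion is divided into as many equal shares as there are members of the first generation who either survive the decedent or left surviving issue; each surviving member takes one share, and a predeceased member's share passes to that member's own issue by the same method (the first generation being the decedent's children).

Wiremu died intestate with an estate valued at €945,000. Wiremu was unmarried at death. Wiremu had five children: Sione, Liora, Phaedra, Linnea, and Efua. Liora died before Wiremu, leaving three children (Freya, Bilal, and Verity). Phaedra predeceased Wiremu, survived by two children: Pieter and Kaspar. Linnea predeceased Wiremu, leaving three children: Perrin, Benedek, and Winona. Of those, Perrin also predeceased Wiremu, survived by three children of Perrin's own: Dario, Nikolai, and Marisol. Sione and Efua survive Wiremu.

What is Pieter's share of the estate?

The entire €945,000 passes to the descendants.
That amount (€945,000) is divided into 5 shares of €189,000: Sione and Efua each take €189,000; Liora's €189,000 share passes to Liora's issue; Phaedra's €189,000 share passes to Phaedra's issue; Linnea's €189,000 share passes to Linnea's issue.
Liora's share (€189,000) is divided into 3 shares of €63,000: Freya, Bilal, and Verity each take €63,000.
Phaedra's share (€189,000) is divided into 2 shares of €94,500: Pieter and Kaspar each take €94,500.
Linnea's share (€189,000) is divided into 3 shares of €63,000: Benedek and Winona each take €63,000; Perrin's €63,000 share passes to Perrin's issue.
Perrin's share (€63,000) is divided into 3 shares of €21,000: Dario, Nikolai, and Marisol each take €21,000.

Pieter receives €94,500.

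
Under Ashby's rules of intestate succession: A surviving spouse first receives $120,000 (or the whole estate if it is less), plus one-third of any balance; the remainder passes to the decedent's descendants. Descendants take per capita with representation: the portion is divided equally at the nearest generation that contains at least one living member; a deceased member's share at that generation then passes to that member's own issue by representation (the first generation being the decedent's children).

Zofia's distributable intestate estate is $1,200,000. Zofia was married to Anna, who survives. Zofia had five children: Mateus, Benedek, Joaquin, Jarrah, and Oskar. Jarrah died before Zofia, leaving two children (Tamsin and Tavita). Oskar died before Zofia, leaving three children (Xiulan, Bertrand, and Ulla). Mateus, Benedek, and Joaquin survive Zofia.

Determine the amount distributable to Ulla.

Anna first takes $120,000, leaving a balance of $1,080,000. Anna then takes one-third of the balance ($360,000), for a total of $480,000. The remaining $720,000 passes to the descendants.
The descendants' portion ($720,000) is divided into 5 shares of $144,000: Mateus, Benedek, and Joaquin each take $144,000; Jarrah's $144,000 share passes to Jarrah's issue; Oskar's $144,000 share passes to Oskar's issue.
Jarrah's share ($144,000) is divided into 2 shares of $72,000: Tamsin and Tavita each take $72,000.
Oskar's share ($144,000) is divided into 3 shares of $48,000: Xiulan, Bertrand, and Ulla each take $48,000.

Ulla receives $48,000.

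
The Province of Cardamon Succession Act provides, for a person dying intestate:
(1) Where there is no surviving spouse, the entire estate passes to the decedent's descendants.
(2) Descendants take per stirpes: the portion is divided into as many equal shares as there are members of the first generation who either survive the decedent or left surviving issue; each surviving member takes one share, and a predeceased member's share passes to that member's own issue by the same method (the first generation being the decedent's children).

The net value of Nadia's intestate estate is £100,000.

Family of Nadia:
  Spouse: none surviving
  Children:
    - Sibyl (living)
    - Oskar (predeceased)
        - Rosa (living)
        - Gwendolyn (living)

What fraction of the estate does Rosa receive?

Rosa receives 1/4 of the estate.

The entire £100,000 passes to the descendants.
That amount (£100,000) is divided into 2 shares of £50,000: Sibyl takes £50,000; Oskar's £50,000 share passes to Oskar's issue.
Oskar's share (£50,000) is divided into 2 shares of £25,000: Rosa and Gwendolyn each take £25,000.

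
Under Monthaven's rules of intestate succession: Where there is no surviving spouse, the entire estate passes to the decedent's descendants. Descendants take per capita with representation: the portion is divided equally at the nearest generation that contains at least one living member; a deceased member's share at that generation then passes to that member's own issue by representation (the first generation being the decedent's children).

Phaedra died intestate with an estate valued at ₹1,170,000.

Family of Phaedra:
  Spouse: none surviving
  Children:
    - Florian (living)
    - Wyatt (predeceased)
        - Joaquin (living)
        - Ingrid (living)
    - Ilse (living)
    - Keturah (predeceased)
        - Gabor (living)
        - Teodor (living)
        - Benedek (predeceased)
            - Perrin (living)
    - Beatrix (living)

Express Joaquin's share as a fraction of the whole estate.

The entire ₹1,170,000 passes to the descendants.
That amount (₹1,170,000) is divided into 5 shares of ₹234,000: Florian, Ilse, and Beatrix each take ₹234,000; Wyatt's ₹234,000 share passes to Wyatt's issue; Keturah's ₹234,000 share passes to Keturah's issue.
Wyatt's share (₹234,000) is divided into 2 shares of ₹117,000: Joaquin and Ingrid each take ₹117,000.
Keturah's share (₹234,000) is divided into 3 shares of ₹78,000: Gabor and Teodor each take ₹78,000; Benedek's ₹78,000 share passes to Benedek's issue.
Benedek's share (₹78,000) passes entirely to Perrin.

Joaquin receives 1/10 of the estate.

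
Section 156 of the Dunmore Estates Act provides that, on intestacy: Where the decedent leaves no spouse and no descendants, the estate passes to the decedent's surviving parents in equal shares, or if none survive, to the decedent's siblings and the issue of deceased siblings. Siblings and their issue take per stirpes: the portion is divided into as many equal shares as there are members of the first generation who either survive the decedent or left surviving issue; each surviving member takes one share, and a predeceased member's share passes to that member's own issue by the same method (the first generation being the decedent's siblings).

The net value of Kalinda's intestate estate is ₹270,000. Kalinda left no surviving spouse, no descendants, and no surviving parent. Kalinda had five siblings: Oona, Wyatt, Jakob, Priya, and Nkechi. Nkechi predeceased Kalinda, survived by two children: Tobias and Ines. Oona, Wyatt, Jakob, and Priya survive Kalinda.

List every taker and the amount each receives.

Oona: ₹54,000; Wyatt: ₹54,000; Jakob: ₹54,000; Priya: ₹54,000; Tobias: ₹27,000; Ines: ₹27,000

The entire ₹270,000 passes to the siblings and their issue.
That amount (₹270,000) is divided into 5 shares of ₹54,000: Oona, Wyatt, Jakob, and Priya each take ₹54,000; Nkechi's ₹54,000 share passes to Nkechi's issue.
Nkechi's share (₹54,000) is divided into 2 shares of ₹27,000: Tobias and Ines each take ₹27,000.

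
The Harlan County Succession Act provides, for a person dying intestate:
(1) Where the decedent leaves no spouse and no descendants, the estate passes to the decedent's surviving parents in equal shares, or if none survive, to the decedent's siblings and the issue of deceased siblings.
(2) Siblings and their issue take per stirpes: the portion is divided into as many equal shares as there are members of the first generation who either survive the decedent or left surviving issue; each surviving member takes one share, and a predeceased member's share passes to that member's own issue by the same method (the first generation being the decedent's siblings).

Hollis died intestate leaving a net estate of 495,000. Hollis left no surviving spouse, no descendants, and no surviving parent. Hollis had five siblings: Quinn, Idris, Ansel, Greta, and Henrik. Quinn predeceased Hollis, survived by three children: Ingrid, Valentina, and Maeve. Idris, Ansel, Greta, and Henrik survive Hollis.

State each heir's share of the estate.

Ingrid: 33,000; Valentina: 33,000; Maeve: 33,000; Idris: 99,000; Ansel: 99,000; Greta: 99,000; Henrik: 99,000

The entire 495,000 passes to the siblings and their issue.
That amount (495,000) is divided into 5 shares of 99,000: Idris, Ansel, Greta, and Henrik each take 99,000; Quinn's 99,000 share passes to Quinn's issue.
Quinn's share (99,000) is divided into 3 shares of 33,000: Ingrid, Valentina, and Maeve each take 33,000.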